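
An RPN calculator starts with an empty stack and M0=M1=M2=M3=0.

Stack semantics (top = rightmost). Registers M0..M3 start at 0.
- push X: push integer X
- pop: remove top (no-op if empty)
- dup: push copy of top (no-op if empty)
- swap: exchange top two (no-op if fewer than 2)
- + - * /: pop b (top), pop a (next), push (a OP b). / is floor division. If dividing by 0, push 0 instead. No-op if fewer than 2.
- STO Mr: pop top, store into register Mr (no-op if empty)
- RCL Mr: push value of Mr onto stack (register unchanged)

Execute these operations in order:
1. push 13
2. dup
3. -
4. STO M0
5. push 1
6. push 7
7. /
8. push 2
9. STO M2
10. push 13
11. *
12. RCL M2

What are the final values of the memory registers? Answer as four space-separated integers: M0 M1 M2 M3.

Answer: 0 0 2 0

Derivation:
After op 1 (push 13): stack=[13] mem=[0,0,0,0]
After op 2 (dup): stack=[13,13] mem=[0,0,0,0]
After op 3 (-): stack=[0] mem=[0,0,0,0]
After op 4 (STO M0): stack=[empty] mem=[0,0,0,0]
After op 5 (push 1): stack=[1] mem=[0,0,0,0]
After op 6 (push 7): stack=[1,7] mem=[0,0,0,0]
After op 7 (/): stack=[0] mem=[0,0,0,0]
After op 8 (push 2): stack=[0,2] mem=[0,0,0,0]
After op 9 (STO M2): stack=[0] mem=[0,0,2,0]
After op 10 (push 13): stack=[0,13] mem=[0,0,2,0]
After op 11 (*): stack=[0] mem=[0,0,2,0]
After op 12 (RCL M2): stack=[0,2] mem=[0,0,2,0]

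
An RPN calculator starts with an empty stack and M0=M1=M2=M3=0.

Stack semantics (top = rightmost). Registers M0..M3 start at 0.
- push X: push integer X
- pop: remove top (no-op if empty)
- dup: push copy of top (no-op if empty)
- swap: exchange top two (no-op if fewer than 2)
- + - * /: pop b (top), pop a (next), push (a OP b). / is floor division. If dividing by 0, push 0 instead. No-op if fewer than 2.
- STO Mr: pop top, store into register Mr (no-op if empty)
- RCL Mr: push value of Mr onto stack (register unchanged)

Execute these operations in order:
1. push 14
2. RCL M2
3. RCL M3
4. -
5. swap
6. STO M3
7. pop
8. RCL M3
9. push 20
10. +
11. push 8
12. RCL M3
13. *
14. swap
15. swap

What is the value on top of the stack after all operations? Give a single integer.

Answer: 112

Derivation:
After op 1 (push 14): stack=[14] mem=[0,0,0,0]
After op 2 (RCL M2): stack=[14,0] mem=[0,0,0,0]
After op 3 (RCL M3): stack=[14,0,0] mem=[0,0,0,0]
After op 4 (-): stack=[14,0] mem=[0,0,0,0]
After op 5 (swap): stack=[0,14] mem=[0,0,0,0]
After op 6 (STO M3): stack=[0] mem=[0,0,0,14]
After op 7 (pop): stack=[empty] mem=[0,0,0,14]
After op 8 (RCL M3): stack=[14] mem=[0,0,0,14]
After op 9 (push 20): stack=[14,20] mem=[0,0,0,14]
After op 10 (+): stack=[34] mem=[0,0,0,14]
After op 11 (push 8): stack=[34,8] mem=[0,0,0,14]
After op 12 (RCL M3): stack=[34,8,14] mem=[0,0,0,14]
After op 13 (*): stack=[34,112] mem=[0,0,0,14]
After op 14 (swap): stack=[112,34] mem=[0,0,0,14]
After op 15 (swap): stack=[34,112] mem=[0,0,0,14]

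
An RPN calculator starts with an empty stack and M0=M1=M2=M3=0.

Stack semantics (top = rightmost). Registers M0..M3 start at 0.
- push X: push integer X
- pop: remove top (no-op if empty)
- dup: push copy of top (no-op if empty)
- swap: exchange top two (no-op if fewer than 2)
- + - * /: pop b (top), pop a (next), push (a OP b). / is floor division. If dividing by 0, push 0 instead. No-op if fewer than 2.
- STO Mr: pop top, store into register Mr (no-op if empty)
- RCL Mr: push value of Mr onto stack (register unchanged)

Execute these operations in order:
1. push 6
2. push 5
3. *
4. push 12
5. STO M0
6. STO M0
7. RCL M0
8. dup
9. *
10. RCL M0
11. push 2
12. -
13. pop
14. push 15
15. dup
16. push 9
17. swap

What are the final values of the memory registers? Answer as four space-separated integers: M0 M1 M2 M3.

Answer: 30 0 0 0

Derivation:
After op 1 (push 6): stack=[6] mem=[0,0,0,0]
After op 2 (push 5): stack=[6,5] mem=[0,0,0,0]
After op 3 (*): stack=[30] mem=[0,0,0,0]
After op 4 (push 12): stack=[30,12] mem=[0,0,0,0]
After op 5 (STO M0): stack=[30] mem=[12,0,0,0]
After op 6 (STO M0): stack=[empty] mem=[30,0,0,0]
After op 7 (RCL M0): stack=[30] mem=[30,0,0,0]
After op 8 (dup): stack=[30,30] mem=[30,0,0,0]
After op 9 (*): stack=[900] mem=[30,0,0,0]
After op 10 (RCL M0): stack=[900,30] mem=[30,0,0,0]
After op 11 (push 2): stack=[900,30,2] mem=[30,0,0,0]
After op 12 (-): stack=[900,28] mem=[30,0,0,0]
After op 13 (pop): stack=[900] mem=[30,0,0,0]
After op 14 (push 15): stack=[900,15] mem=[30,0,0,0]
After op 15 (dup): stack=[900,15,15] mem=[30,0,0,0]
After op 16 (push 9): stack=[900,15,15,9] mem=[30,0,0,0]
After op 17 (swap): stack=[900,15,9,15] mem=[30,0,0,0]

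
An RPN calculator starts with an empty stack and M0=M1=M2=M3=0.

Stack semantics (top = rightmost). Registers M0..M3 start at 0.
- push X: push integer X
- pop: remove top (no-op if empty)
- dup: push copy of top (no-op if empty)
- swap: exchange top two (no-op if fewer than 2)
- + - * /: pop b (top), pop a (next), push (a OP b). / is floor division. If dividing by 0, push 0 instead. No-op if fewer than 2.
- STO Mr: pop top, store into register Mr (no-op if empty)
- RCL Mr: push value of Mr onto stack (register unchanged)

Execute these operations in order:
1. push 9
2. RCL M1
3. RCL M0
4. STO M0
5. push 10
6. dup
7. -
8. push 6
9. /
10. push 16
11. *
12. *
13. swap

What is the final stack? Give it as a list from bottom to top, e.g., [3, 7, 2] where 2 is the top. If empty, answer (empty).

Answer: [0, 9]

Derivation:
After op 1 (push 9): stack=[9] mem=[0,0,0,0]
After op 2 (RCL M1): stack=[9,0] mem=[0,0,0,0]
After op 3 (RCL M0): stack=[9,0,0] mem=[0,0,0,0]
After op 4 (STO M0): stack=[9,0] mem=[0,0,0,0]
After op 5 (push 10): stack=[9,0,10] mem=[0,0,0,0]
After op 6 (dup): stack=[9,0,10,10] mem=[0,0,0,0]
After op 7 (-): stack=[9,0,0] mem=[0,0,0,0]
After op 8 (push 6): stack=[9,0,0,6] mem=[0,0,0,0]
After op 9 (/): stack=[9,0,0] mem=[0,0,0,0]
After op 10 (push 16): stack=[9,0,0,16] mem=[0,0,0,0]
After op 11 (*): stack=[9,0,0] mem=[0,0,0,0]
After op 12 (*): stack=[9,0] mem=[0,0,0,0]
After op 13 (swap): stack=[0,9] mem=[0,0,0,0]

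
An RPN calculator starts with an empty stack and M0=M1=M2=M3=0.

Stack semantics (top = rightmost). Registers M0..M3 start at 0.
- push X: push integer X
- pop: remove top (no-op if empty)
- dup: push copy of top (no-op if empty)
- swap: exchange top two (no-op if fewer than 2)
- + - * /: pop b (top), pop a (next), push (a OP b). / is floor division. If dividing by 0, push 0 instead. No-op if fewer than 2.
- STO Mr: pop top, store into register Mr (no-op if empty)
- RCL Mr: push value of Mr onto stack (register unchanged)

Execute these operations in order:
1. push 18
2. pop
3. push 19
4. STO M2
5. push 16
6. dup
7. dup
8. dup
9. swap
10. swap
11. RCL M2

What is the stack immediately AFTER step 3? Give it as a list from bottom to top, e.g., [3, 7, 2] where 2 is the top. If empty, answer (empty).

After op 1 (push 18): stack=[18] mem=[0,0,0,0]
After op 2 (pop): stack=[empty] mem=[0,0,0,0]
After op 3 (push 19): stack=[19] mem=[0,0,0,0]

[19]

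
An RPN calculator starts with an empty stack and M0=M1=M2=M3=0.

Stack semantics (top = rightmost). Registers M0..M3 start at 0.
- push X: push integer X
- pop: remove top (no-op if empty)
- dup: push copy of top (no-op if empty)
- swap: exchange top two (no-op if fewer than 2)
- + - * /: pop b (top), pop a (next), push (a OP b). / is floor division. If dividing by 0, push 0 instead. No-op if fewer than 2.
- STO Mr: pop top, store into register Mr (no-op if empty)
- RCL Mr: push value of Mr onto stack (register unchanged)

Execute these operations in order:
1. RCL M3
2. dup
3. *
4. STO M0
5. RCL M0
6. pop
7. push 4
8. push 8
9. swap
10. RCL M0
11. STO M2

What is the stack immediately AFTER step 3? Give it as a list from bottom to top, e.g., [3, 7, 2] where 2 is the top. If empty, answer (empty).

After op 1 (RCL M3): stack=[0] mem=[0,0,0,0]
After op 2 (dup): stack=[0,0] mem=[0,0,0,0]
After op 3 (*): stack=[0] mem=[0,0,0,0]

[0]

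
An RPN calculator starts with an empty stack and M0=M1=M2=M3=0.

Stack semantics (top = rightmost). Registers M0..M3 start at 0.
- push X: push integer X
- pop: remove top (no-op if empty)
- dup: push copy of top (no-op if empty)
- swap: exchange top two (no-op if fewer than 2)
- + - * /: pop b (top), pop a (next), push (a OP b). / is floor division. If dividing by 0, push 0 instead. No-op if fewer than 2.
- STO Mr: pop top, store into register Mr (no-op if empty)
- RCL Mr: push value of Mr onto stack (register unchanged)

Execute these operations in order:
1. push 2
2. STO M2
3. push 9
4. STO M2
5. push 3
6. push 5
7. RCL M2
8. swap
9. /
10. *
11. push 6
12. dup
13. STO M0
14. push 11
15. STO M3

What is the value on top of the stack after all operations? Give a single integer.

After op 1 (push 2): stack=[2] mem=[0,0,0,0]
After op 2 (STO M2): stack=[empty] mem=[0,0,2,0]
After op 3 (push 9): stack=[9] mem=[0,0,2,0]
After op 4 (STO M2): stack=[empty] mem=[0,0,9,0]
After op 5 (push 3): stack=[3] mem=[0,0,9,0]
After op 6 (push 5): stack=[3,5] mem=[0,0,9,0]
After op 7 (RCL M2): stack=[3,5,9] mem=[0,0,9,0]
After op 8 (swap): stack=[3,9,5] mem=[0,0,9,0]
After op 9 (/): stack=[3,1] mem=[0,0,9,0]
After op 10 (*): stack=[3] mem=[0,0,9,0]
After op 11 (push 6): stack=[3,6] mem=[0,0,9,0]
After op 12 (dup): stack=[3,6,6] mem=[0,0,9,0]
After op 13 (STO M0): stack=[3,6] mem=[6,0,9,0]
After op 14 (push 11): stack=[3,6,11] mem=[6,0,9,0]
After op 15 (STO M3): stack=[3,6] mem=[6,0,9,11]

Answer: 6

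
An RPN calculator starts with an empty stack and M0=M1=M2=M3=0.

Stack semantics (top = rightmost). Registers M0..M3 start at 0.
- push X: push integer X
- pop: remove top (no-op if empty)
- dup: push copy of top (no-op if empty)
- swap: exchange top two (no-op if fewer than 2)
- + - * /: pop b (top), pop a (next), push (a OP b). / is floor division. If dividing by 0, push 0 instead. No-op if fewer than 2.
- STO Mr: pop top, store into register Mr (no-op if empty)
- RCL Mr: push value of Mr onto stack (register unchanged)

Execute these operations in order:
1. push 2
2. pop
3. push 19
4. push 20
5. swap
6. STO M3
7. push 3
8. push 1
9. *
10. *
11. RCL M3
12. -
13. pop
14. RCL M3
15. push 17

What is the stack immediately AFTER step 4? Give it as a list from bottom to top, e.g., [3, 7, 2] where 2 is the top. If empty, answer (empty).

After op 1 (push 2): stack=[2] mem=[0,0,0,0]
After op 2 (pop): stack=[empty] mem=[0,0,0,0]
After op 3 (push 19): stack=[19] mem=[0,0,0,0]
After op 4 (push 20): stack=[19,20] mem=[0,0,0,0]

[19, 20]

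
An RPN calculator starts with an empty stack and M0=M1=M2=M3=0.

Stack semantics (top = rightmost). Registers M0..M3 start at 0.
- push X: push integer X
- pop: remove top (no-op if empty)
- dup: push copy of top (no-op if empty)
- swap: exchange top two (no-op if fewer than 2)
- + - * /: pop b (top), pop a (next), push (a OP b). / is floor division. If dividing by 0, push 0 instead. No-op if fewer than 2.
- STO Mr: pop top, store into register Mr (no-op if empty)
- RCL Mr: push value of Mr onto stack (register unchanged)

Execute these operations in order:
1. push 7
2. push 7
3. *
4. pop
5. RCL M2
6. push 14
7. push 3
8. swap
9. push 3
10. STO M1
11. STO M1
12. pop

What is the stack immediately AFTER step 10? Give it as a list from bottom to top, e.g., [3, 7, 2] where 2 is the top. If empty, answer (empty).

After op 1 (push 7): stack=[7] mem=[0,0,0,0]
After op 2 (push 7): stack=[7,7] mem=[0,0,0,0]
After op 3 (*): stack=[49] mem=[0,0,0,0]
After op 4 (pop): stack=[empty] mem=[0,0,0,0]
After op 5 (RCL M2): stack=[0] mem=[0,0,0,0]
After op 6 (push 14): stack=[0,14] mem=[0,0,0,0]
After op 7 (push 3): stack=[0,14,3] mem=[0,0,0,0]
After op 8 (swap): stack=[0,3,14] mem=[0,0,0,0]
After op 9 (push 3): stack=[0,3,14,3] mem=[0,0,0,0]
After op 10 (STO M1): stack=[0,3,14] mem=[0,3,0,0]

[0, 3, 14]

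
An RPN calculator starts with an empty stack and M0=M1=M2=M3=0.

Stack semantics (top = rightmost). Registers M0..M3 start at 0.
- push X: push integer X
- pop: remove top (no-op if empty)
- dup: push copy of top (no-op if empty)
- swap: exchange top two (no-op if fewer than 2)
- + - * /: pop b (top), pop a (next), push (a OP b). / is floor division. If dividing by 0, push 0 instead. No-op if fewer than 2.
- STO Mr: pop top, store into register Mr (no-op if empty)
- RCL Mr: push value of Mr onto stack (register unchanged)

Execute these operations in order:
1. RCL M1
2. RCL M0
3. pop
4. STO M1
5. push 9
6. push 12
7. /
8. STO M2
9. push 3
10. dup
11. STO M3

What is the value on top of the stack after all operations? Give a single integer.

After op 1 (RCL M1): stack=[0] mem=[0,0,0,0]
After op 2 (RCL M0): stack=[0,0] mem=[0,0,0,0]
After op 3 (pop): stack=[0] mem=[0,0,0,0]
After op 4 (STO M1): stack=[empty] mem=[0,0,0,0]
After op 5 (push 9): stack=[9] mem=[0,0,0,0]
After op 6 (push 12): stack=[9,12] mem=[0,0,0,0]
After op 7 (/): stack=[0] mem=[0,0,0,0]
After op 8 (STO M2): stack=[empty] mem=[0,0,0,0]
After op 9 (push 3): stack=[3] mem=[0,0,0,0]
After op 10 (dup): stack=[3,3] mem=[0,0,0,0]
After op 11 (STO M3): stack=[3] mem=[0,0,0,3]

Answer: 3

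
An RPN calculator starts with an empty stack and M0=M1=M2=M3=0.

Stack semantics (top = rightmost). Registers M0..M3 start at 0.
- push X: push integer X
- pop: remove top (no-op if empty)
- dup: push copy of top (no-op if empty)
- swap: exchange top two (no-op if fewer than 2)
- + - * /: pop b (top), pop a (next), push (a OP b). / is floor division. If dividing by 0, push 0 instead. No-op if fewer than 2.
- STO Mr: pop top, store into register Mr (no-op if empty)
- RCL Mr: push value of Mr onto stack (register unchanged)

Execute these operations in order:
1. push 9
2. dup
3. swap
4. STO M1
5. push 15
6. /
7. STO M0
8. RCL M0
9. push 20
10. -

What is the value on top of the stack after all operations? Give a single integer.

Answer: -20

Derivation:
After op 1 (push 9): stack=[9] mem=[0,0,0,0]
After op 2 (dup): stack=[9,9] mem=[0,0,0,0]
After op 3 (swap): stack=[9,9] mem=[0,0,0,0]
After op 4 (STO M1): stack=[9] mem=[0,9,0,0]
After op 5 (push 15): stack=[9,15] mem=[0,9,0,0]
After op 6 (/): stack=[0] mem=[0,9,0,0]
After op 7 (STO M0): stack=[empty] mem=[0,9,0,0]
After op 8 (RCL M0): stack=[0] mem=[0,9,0,0]
After op 9 (push 20): stack=[0,20] mem=[0,9,0,0]
After op 10 (-): stack=[-20] mem=[0,9,0,0]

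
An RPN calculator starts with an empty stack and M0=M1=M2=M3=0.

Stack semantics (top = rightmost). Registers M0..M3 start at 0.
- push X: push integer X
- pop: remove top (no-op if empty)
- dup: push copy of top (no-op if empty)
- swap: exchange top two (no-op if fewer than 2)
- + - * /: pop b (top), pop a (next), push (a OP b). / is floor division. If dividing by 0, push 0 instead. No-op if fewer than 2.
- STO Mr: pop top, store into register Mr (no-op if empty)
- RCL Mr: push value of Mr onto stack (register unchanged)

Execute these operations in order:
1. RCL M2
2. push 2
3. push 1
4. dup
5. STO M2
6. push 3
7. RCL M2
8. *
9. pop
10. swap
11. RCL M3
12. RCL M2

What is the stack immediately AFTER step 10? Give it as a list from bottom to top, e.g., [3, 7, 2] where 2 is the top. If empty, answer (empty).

After op 1 (RCL M2): stack=[0] mem=[0,0,0,0]
After op 2 (push 2): stack=[0,2] mem=[0,0,0,0]
After op 3 (push 1): stack=[0,2,1] mem=[0,0,0,0]
After op 4 (dup): stack=[0,2,1,1] mem=[0,0,0,0]
After op 5 (STO M2): stack=[0,2,1] mem=[0,0,1,0]
After op 6 (push 3): stack=[0,2,1,3] mem=[0,0,1,0]
After op 7 (RCL M2): stack=[0,2,1,3,1] mem=[0,0,1,0]
After op 8 (*): stack=[0,2,1,3] mem=[0,0,1,0]
After op 9 (pop): stack=[0,2,1] mem=[0,0,1,0]
After op 10 (swap): stack=[0,1,2] mem=[0,0,1,0]

[0, 1, 2]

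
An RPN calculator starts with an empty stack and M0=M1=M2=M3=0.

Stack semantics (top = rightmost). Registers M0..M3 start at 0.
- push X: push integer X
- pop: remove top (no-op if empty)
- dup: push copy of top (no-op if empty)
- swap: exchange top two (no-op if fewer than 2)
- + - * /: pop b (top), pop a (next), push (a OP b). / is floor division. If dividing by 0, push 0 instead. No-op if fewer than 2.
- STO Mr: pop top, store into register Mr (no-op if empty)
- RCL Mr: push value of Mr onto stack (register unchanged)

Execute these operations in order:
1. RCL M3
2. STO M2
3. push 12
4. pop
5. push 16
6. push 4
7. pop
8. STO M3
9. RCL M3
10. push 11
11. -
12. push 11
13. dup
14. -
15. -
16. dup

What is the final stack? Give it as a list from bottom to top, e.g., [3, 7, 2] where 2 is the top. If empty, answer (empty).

After op 1 (RCL M3): stack=[0] mem=[0,0,0,0]
After op 2 (STO M2): stack=[empty] mem=[0,0,0,0]
After op 3 (push 12): stack=[12] mem=[0,0,0,0]
After op 4 (pop): stack=[empty] mem=[0,0,0,0]
After op 5 (push 16): stack=[16] mem=[0,0,0,0]
After op 6 (push 4): stack=[16,4] mem=[0,0,0,0]
After op 7 (pop): stack=[16] mem=[0,0,0,0]
After op 8 (STO M3): stack=[empty] mem=[0,0,0,16]
After op 9 (RCL M3): stack=[16] mem=[0,0,0,16]
After op 10 (push 11): stack=[16,11] mem=[0,0,0,16]
After op 11 (-): stack=[5] mem=[0,0,0,16]
After op 12 (push 11): stack=[5,11] mem=[0,0,0,16]
After op 13 (dup): stack=[5,11,11] mem=[0,0,0,16]
After op 14 (-): stack=[5,0] mem=[0,0,0,16]
After op 15 (-): stack=[5] mem=[0,0,0,16]
After op 16 (dup): stack=[5,5] mem=[0,0,0,16]

Answer: [5, 5]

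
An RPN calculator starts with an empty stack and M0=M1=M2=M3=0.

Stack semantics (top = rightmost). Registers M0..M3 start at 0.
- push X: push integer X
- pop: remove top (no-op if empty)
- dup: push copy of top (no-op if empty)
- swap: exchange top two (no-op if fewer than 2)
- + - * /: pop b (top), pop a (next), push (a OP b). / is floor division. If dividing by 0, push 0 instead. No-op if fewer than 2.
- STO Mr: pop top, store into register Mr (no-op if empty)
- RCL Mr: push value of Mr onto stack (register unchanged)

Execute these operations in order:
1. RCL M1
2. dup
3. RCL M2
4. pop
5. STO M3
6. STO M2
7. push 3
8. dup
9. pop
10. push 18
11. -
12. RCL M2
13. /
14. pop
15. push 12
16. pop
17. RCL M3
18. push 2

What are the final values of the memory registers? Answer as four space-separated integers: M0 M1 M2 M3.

After op 1 (RCL M1): stack=[0] mem=[0,0,0,0]
After op 2 (dup): stack=[0,0] mem=[0,0,0,0]
After op 3 (RCL M2): stack=[0,0,0] mem=[0,0,0,0]
After op 4 (pop): stack=[0,0] mem=[0,0,0,0]
After op 5 (STO M3): stack=[0] mem=[0,0,0,0]
After op 6 (STO M2): stack=[empty] mem=[0,0,0,0]
After op 7 (push 3): stack=[3] mem=[0,0,0,0]
After op 8 (dup): stack=[3,3] mem=[0,0,0,0]
After op 9 (pop): stack=[3] mem=[0,0,0,0]
After op 10 (push 18): stack=[3,18] mem=[0,0,0,0]
After op 11 (-): stack=[-15] mem=[0,0,0,0]
After op 12 (RCL M2): stack=[-15,0] mem=[0,0,0,0]
After op 13 (/): stack=[0] mem=[0,0,0,0]
After op 14 (pop): stack=[empty] mem=[0,0,0,0]
After op 15 (push 12): stack=[12] mem=[0,0,0,0]
After op 16 (pop): stack=[empty] mem=[0,0,0,0]
After op 17 (RCL M3): stack=[0] mem=[0,0,0,0]
After op 18 (push 2): stack=[0,2] mem=[0,0,0,0]

Answer: 0 0 0 0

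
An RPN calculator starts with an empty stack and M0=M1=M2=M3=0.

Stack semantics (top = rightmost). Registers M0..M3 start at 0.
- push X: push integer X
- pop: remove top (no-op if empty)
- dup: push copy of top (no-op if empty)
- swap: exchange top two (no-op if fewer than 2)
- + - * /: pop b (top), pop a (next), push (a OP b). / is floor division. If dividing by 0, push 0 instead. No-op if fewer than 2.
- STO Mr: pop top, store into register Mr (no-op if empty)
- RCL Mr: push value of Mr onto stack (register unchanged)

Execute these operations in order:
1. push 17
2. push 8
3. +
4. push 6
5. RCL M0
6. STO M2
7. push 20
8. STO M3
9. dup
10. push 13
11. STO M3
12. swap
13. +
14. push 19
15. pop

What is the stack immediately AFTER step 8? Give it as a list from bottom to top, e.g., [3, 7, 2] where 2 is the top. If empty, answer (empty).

After op 1 (push 17): stack=[17] mem=[0,0,0,0]
After op 2 (push 8): stack=[17,8] mem=[0,0,0,0]
After op 3 (+): stack=[25] mem=[0,0,0,0]
After op 4 (push 6): stack=[25,6] mem=[0,0,0,0]
After op 5 (RCL M0): stack=[25,6,0] mem=[0,0,0,0]
After op 6 (STO M2): stack=[25,6] mem=[0,0,0,0]
After op 7 (push 20): stack=[25,6,20] mem=[0,0,0,0]
After op 8 (STO M3): stack=[25,6] mem=[0,0,0,20]

[25, 6]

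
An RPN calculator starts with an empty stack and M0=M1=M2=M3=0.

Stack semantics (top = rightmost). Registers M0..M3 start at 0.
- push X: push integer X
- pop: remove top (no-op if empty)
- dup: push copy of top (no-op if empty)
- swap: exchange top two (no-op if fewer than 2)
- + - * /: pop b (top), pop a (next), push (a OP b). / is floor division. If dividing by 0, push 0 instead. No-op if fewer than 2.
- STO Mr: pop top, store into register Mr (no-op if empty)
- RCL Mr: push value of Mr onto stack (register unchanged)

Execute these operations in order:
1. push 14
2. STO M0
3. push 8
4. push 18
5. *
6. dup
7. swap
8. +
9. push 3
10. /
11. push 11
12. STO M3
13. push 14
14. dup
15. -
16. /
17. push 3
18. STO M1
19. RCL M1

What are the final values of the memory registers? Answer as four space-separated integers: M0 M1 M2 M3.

After op 1 (push 14): stack=[14] mem=[0,0,0,0]
After op 2 (STO M0): stack=[empty] mem=[14,0,0,0]
After op 3 (push 8): stack=[8] mem=[14,0,0,0]
After op 4 (push 18): stack=[8,18] mem=[14,0,0,0]
After op 5 (*): stack=[144] mem=[14,0,0,0]
After op 6 (dup): stack=[144,144] mem=[14,0,0,0]
After op 7 (swap): stack=[144,144] mem=[14,0,0,0]
After op 8 (+): stack=[288] mem=[14,0,0,0]
After op 9 (push 3): stack=[288,3] mem=[14,0,0,0]
After op 10 (/): stack=[96] mem=[14,0,0,0]
After op 11 (push 11): stack=[96,11] mem=[14,0,0,0]
After op 12 (STO M3): stack=[96] mem=[14,0,0,11]
After op 13 (push 14): stack=[96,14] mem=[14,0,0,11]
After op 14 (dup): stack=[96,14,14] mem=[14,0,0,11]
After op 15 (-): stack=[96,0] mem=[14,0,0,11]
After op 16 (/): stack=[0] mem=[14,0,0,11]
After op 17 (push 3): stack=[0,3] mem=[14,0,0,11]
After op 18 (STO M1): stack=[0] mem=[14,3,0,11]
After op 19 (RCL M1): stack=[0,3] mem=[14,3,0,11]

Answer: 14 3 0 11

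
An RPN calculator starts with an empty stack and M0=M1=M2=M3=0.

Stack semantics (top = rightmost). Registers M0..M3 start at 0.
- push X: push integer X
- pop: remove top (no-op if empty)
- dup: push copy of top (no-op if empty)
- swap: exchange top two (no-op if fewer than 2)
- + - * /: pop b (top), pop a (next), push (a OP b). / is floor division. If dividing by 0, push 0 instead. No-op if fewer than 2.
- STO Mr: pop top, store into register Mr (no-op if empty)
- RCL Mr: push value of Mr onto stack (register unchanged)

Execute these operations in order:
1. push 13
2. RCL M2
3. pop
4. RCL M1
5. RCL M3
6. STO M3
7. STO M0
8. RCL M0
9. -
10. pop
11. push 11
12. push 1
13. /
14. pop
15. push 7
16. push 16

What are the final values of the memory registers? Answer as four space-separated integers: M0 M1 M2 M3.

Answer: 0 0 0 0

Derivation:
After op 1 (push 13): stack=[13] mem=[0,0,0,0]
After op 2 (RCL M2): stack=[13,0] mem=[0,0,0,0]
After op 3 (pop): stack=[13] mem=[0,0,0,0]
After op 4 (RCL M1): stack=[13,0] mem=[0,0,0,0]
After op 5 (RCL M3): stack=[13,0,0] mem=[0,0,0,0]
After op 6 (STO M3): stack=[13,0] mem=[0,0,0,0]
After op 7 (STO M0): stack=[13] mem=[0,0,0,0]
After op 8 (RCL M0): stack=[13,0] mem=[0,0,0,0]
After op 9 (-): stack=[13] mem=[0,0,0,0]
After op 10 (pop): stack=[empty] mem=[0,0,0,0]
After op 11 (push 11): stack=[11] mem=[0,0,0,0]
After op 12 (push 1): stack=[11,1] mem=[0,0,0,0]
After op 13 (/): stack=[11] mem=[0,0,0,0]
After op 14 (pop): stack=[empty] mem=[0,0,0,0]
After op 15 (push 7): stack=[7] mem=[0,0,0,0]
After op 16 (push 16): stack=[7,16] mem=[0,0,0,0]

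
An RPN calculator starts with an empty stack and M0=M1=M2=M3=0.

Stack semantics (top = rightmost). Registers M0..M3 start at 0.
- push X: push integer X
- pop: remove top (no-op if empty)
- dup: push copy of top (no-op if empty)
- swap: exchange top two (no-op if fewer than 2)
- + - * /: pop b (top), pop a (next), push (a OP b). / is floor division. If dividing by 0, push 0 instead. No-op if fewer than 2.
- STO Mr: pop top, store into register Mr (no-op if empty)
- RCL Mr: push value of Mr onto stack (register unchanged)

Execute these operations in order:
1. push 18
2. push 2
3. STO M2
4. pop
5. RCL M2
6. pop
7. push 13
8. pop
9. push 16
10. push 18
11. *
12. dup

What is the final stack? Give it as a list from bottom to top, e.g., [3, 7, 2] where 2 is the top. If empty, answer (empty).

After op 1 (push 18): stack=[18] mem=[0,0,0,0]
After op 2 (push 2): stack=[18,2] mem=[0,0,0,0]
After op 3 (STO M2): stack=[18] mem=[0,0,2,0]
After op 4 (pop): stack=[empty] mem=[0,0,2,0]
After op 5 (RCL M2): stack=[2] mem=[0,0,2,0]
After op 6 (pop): stack=[empty] mem=[0,0,2,0]
After op 7 (push 13): stack=[13] mem=[0,0,2,0]
After op 8 (pop): stack=[empty] mem=[0,0,2,0]
After op 9 (push 16): stack=[16] mem=[0,0,2,0]
After op 10 (push 18): stack=[16,18] mem=[0,0,2,0]
After op 11 (*): stack=[288] mem=[0,0,2,0]
After op 12 (dup): stack=[288,288] mem=[0,0,2,0]

Answer: [288, 288]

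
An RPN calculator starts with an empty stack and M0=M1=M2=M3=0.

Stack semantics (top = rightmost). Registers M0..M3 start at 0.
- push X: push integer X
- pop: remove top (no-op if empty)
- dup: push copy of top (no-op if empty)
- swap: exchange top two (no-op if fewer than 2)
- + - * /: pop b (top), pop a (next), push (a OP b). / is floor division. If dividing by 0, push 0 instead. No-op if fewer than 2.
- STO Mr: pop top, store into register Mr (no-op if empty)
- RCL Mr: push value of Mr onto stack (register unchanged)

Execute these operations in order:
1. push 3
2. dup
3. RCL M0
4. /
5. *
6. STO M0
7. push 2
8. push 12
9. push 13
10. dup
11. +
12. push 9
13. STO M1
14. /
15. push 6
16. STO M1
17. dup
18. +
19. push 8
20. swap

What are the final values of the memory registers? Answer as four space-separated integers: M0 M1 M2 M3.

Answer: 0 6 0 0

Derivation:
After op 1 (push 3): stack=[3] mem=[0,0,0,0]
After op 2 (dup): stack=[3,3] mem=[0,0,0,0]
After op 3 (RCL M0): stack=[3,3,0] mem=[0,0,0,0]
After op 4 (/): stack=[3,0] mem=[0,0,0,0]
After op 5 (*): stack=[0] mem=[0,0,0,0]
After op 6 (STO M0): stack=[empty] mem=[0,0,0,0]
After op 7 (push 2): stack=[2] mem=[0,0,0,0]
After op 8 (push 12): stack=[2,12] mem=[0,0,0,0]
After op 9 (push 13): stack=[2,12,13] mem=[0,0,0,0]
After op 10 (dup): stack=[2,12,13,13] mem=[0,0,0,0]
After op 11 (+): stack=[2,12,26] mem=[0,0,0,0]
After op 12 (push 9): stack=[2,12,26,9] mem=[0,0,0,0]
After op 13 (STO M1): stack=[2,12,26] mem=[0,9,0,0]
After op 14 (/): stack=[2,0] mem=[0,9,0,0]
After op 15 (push 6): stack=[2,0,6] mem=[0,9,0,0]
After op 16 (STO M1): stack=[2,0] mem=[0,6,0,0]
After op 17 (dup): stack=[2,0,0] mem=[0,6,0,0]
After op 18 (+): stack=[2,0] mem=[0,6,0,0]
After op 19 (push 8): stack=[2,0,8] mem=[0,6,0,0]
After op 20 (swap): stack=[2,8,0] mem=[0,6,0,0]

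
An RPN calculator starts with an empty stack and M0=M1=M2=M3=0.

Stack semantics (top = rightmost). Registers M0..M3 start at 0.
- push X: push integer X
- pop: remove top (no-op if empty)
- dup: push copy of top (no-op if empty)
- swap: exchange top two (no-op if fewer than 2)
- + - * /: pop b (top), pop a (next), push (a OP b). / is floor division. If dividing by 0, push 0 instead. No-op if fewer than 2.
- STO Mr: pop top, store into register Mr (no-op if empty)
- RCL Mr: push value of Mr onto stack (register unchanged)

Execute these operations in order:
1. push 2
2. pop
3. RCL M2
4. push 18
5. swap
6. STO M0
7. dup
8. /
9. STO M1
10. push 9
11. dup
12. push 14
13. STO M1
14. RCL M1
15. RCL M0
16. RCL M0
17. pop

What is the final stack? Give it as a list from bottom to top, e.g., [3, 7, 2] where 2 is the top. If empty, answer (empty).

Answer: [9, 9, 14, 0]

Derivation:
After op 1 (push 2): stack=[2] mem=[0,0,0,0]
After op 2 (pop): stack=[empty] mem=[0,0,0,0]
After op 3 (RCL M2): stack=[0] mem=[0,0,0,0]
After op 4 (push 18): stack=[0,18] mem=[0,0,0,0]
After op 5 (swap): stack=[18,0] mem=[0,0,0,0]
After op 6 (STO M0): stack=[18] mem=[0,0,0,0]
After op 7 (dup): stack=[18,18] mem=[0,0,0,0]
After op 8 (/): stack=[1] mem=[0,0,0,0]
After op 9 (STO M1): stack=[empty] mem=[0,1,0,0]
After op 10 (push 9): stack=[9] mem=[0,1,0,0]
After op 11 (dup): stack=[9,9] mem=[0,1,0,0]
After op 12 (push 14): stack=[9,9,14] mem=[0,1,0,0]
After op 13 (STO M1): stack=[9,9] mem=[0,14,0,0]
After op 14 (RCL M1): stack=[9,9,14] mem=[0,14,0,0]
After op 15 (RCL M0): stack=[9,9,14,0] mem=[0,14,0,0]
After op 16 (RCL M0): stack=[9,9,14,0,0] mem=[0,14,0,0]
After op 17 (pop): stack=[9,9,14,0] mem=[0,14,0,0]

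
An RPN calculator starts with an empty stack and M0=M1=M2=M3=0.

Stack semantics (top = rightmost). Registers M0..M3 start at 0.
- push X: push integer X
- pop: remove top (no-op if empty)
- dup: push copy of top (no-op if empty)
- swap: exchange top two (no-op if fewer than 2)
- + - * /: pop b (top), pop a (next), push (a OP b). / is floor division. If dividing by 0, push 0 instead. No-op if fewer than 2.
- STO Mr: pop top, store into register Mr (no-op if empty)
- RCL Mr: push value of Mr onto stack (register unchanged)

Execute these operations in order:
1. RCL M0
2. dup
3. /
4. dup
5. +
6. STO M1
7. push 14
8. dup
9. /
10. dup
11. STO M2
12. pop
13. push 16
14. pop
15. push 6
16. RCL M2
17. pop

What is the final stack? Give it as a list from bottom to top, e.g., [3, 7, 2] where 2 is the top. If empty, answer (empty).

Answer: [6]

Derivation:
After op 1 (RCL M0): stack=[0] mem=[0,0,0,0]
After op 2 (dup): stack=[0,0] mem=[0,0,0,0]
After op 3 (/): stack=[0] mem=[0,0,0,0]
After op 4 (dup): stack=[0,0] mem=[0,0,0,0]
After op 5 (+): stack=[0] mem=[0,0,0,0]
After op 6 (STO M1): stack=[empty] mem=[0,0,0,0]
After op 7 (push 14): stack=[14] mem=[0,0,0,0]
After op 8 (dup): stack=[14,14] mem=[0,0,0,0]
After op 9 (/): stack=[1] mem=[0,0,0,0]
After op 10 (dup): stack=[1,1] mem=[0,0,0,0]
After op 11 (STO M2): stack=[1] mem=[0,0,1,0]
After op 12 (pop): stack=[empty] mem=[0,0,1,0]
After op 13 (push 16): stack=[16] mem=[0,0,1,0]
After op 14 (pop): stack=[empty] mem=[0,0,1,0]
After op 15 (push 6): stack=[6] mem=[0,0,1,0]
After op 16 (RCL M2): stack=[6,1] mem=[0,0,1,0]
After op 17 (pop): stack=[6] mem=[0,0,1,0]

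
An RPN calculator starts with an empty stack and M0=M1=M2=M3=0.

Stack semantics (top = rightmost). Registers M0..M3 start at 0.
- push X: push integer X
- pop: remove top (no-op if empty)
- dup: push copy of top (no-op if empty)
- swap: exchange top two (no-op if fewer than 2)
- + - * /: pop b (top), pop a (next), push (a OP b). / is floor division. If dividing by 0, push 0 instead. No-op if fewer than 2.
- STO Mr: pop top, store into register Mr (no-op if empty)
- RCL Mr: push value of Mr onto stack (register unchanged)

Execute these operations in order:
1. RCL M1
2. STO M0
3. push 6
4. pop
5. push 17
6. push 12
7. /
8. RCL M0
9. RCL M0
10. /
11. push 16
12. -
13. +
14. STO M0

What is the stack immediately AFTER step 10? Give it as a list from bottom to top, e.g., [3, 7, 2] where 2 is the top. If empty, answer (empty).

After op 1 (RCL M1): stack=[0] mem=[0,0,0,0]
After op 2 (STO M0): stack=[empty] mem=[0,0,0,0]
After op 3 (push 6): stack=[6] mem=[0,0,0,0]
After op 4 (pop): stack=[empty] mem=[0,0,0,0]
After op 5 (push 17): stack=[17] mem=[0,0,0,0]
After op 6 (push 12): stack=[17,12] mem=[0,0,0,0]
After op 7 (/): stack=[1] mem=[0,0,0,0]
After op 8 (RCL M0): stack=[1,0] mem=[0,0,0,0]
After op 9 (RCL M0): stack=[1,0,0] mem=[0,0,0,0]
After op 10 (/): stack=[1,0] mem=[0,0,0,0]

[1, 0]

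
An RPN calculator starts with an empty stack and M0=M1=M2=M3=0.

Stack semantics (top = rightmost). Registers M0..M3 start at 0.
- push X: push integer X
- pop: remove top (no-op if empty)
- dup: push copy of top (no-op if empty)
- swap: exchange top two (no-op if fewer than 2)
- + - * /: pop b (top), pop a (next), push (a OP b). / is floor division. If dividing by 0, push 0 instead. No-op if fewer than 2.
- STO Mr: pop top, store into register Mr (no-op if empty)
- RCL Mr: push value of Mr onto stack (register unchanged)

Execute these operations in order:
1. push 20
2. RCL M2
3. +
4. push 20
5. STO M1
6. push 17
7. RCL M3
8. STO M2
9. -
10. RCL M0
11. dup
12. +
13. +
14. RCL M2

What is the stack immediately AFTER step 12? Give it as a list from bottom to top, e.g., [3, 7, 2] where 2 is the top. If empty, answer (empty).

After op 1 (push 20): stack=[20] mem=[0,0,0,0]
After op 2 (RCL M2): stack=[20,0] mem=[0,0,0,0]
After op 3 (+): stack=[20] mem=[0,0,0,0]
After op 4 (push 20): stack=[20,20] mem=[0,0,0,0]
After op 5 (STO M1): stack=[20] mem=[0,20,0,0]
After op 6 (push 17): stack=[20,17] mem=[0,20,0,0]
After op 7 (RCL M3): stack=[20,17,0] mem=[0,20,0,0]
After op 8 (STO M2): stack=[20,17] mem=[0,20,0,0]
After op 9 (-): stack=[3] mem=[0,20,0,0]
After op 10 (RCL M0): stack=[3,0] mem=[0,20,0,0]
After op 11 (dup): stack=[3,0,0] mem=[0,20,0,0]
After op 12 (+): stack=[3,0] mem=[0,20,0,0]

[3, 0]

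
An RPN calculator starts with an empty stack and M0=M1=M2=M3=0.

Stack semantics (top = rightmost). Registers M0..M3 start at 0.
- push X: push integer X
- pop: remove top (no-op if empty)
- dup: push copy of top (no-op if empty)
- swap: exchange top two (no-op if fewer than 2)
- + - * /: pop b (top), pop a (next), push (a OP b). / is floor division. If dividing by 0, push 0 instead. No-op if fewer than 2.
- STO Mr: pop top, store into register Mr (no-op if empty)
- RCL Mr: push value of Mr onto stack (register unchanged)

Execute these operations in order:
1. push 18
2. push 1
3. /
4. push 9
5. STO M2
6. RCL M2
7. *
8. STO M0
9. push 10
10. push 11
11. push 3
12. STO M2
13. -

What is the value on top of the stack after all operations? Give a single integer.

Answer: -1

Derivation:
After op 1 (push 18): stack=[18] mem=[0,0,0,0]
After op 2 (push 1): stack=[18,1] mem=[0,0,0,0]
After op 3 (/): stack=[18] mem=[0,0,0,0]
After op 4 (push 9): stack=[18,9] mem=[0,0,0,0]
After op 5 (STO M2): stack=[18] mem=[0,0,9,0]
After op 6 (RCL M2): stack=[18,9] mem=[0,0,9,0]
After op 7 (*): stack=[162] mem=[0,0,9,0]
After op 8 (STO M0): stack=[empty] mem=[162,0,9,0]
After op 9 (push 10): stack=[10] mem=[162,0,9,0]
After op 10 (push 11): stack=[10,11] mem=[162,0,9,0]
After op 11 (push 3): stack=[10,11,3] mem=[162,0,9,0]
After op 12 (STO M2): stack=[10,11] mem=[162,0,3,0]
After op 13 (-): stack=[-1] mem=[162,0,3,0]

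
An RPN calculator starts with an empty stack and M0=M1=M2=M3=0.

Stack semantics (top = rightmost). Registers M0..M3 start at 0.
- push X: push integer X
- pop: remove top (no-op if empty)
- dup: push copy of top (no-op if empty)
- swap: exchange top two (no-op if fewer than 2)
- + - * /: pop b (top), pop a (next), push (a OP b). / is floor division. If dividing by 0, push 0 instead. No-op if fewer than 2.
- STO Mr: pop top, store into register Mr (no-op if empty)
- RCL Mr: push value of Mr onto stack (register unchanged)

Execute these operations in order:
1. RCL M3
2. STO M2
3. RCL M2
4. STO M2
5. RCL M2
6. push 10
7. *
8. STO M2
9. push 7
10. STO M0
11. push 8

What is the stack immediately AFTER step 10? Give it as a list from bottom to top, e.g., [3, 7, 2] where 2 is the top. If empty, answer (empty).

After op 1 (RCL M3): stack=[0] mem=[0,0,0,0]
After op 2 (STO M2): stack=[empty] mem=[0,0,0,0]
After op 3 (RCL M2): stack=[0] mem=[0,0,0,0]
After op 4 (STO M2): stack=[empty] mem=[0,0,0,0]
After op 5 (RCL M2): stack=[0] mem=[0,0,0,0]
After op 6 (push 10): stack=[0,10] mem=[0,0,0,0]
After op 7 (*): stack=[0] mem=[0,0,0,0]
After op 8 (STO M2): stack=[empty] mem=[0,0,0,0]
After op 9 (push 7): stack=[7] mem=[0,0,0,0]
After op 10 (STO M0): stack=[empty] mem=[7,0,0,0]

(empty)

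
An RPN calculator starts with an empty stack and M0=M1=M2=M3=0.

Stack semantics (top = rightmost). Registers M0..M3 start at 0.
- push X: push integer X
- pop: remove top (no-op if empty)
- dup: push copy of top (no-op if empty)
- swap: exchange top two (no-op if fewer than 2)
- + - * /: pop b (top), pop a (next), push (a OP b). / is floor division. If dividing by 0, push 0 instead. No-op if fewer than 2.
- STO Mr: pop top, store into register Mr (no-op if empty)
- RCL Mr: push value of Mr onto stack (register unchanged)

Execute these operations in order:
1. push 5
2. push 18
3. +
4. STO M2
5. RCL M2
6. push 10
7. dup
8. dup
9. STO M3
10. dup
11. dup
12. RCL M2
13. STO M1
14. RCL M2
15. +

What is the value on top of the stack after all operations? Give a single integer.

After op 1 (push 5): stack=[5] mem=[0,0,0,0]
After op 2 (push 18): stack=[5,18] mem=[0,0,0,0]
After op 3 (+): stack=[23] mem=[0,0,0,0]
After op 4 (STO M2): stack=[empty] mem=[0,0,23,0]
After op 5 (RCL M2): stack=[23] mem=[0,0,23,0]
After op 6 (push 10): stack=[23,10] mem=[0,0,23,0]
After op 7 (dup): stack=[23,10,10] mem=[0,0,23,0]
After op 8 (dup): stack=[23,10,10,10] mem=[0,0,23,0]
After op 9 (STO M3): stack=[23,10,10] mem=[0,0,23,10]
After op 10 (dup): stack=[23,10,10,10] mem=[0,0,23,10]
After op 11 (dup): stack=[23,10,10,10,10] mem=[0,0,23,10]
After op 12 (RCL M2): stack=[23,10,10,10,10,23] mem=[0,0,23,10]
After op 13 (STO M1): stack=[23,10,10,10,10] mem=[0,23,23,10]
After op 14 (RCL M2): stack=[23,10,10,10,10,23] mem=[0,23,23,10]
After op 15 (+): stack=[23,10,10,10,33] mem=[0,23,23,10]

Answer: 33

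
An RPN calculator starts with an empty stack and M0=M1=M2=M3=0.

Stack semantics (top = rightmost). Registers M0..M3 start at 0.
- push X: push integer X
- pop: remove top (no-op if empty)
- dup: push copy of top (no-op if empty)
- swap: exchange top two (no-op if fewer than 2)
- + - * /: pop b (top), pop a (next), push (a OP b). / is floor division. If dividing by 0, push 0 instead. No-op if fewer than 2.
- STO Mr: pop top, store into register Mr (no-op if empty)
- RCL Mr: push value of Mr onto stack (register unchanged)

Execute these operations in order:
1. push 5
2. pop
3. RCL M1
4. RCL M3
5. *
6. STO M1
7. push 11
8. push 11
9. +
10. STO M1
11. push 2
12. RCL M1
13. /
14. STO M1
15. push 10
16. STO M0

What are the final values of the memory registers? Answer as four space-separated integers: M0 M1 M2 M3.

After op 1 (push 5): stack=[5] mem=[0,0,0,0]
After op 2 (pop): stack=[empty] mem=[0,0,0,0]
After op 3 (RCL M1): stack=[0] mem=[0,0,0,0]
After op 4 (RCL M3): stack=[0,0] mem=[0,0,0,0]
After op 5 (*): stack=[0] mem=[0,0,0,0]
After op 6 (STO M1): stack=[empty] mem=[0,0,0,0]
After op 7 (push 11): stack=[11] mem=[0,0,0,0]
After op 8 (push 11): stack=[11,11] mem=[0,0,0,0]
After op 9 (+): stack=[22] mem=[0,0,0,0]
After op 10 (STO M1): stack=[empty] mem=[0,22,0,0]
After op 11 (push 2): stack=[2] mem=[0,22,0,0]
After op 12 (RCL M1): stack=[2,22] mem=[0,22,0,0]
After op 13 (/): stack=[0] mem=[0,22,0,0]
After op 14 (STO M1): stack=[empty] mem=[0,0,0,0]
After op 15 (push 10): stack=[10] mem=[0,0,0,0]
After op 16 (STO M0): stack=[empty] mem=[10,0,0,0]

Answer: 10 0 0 0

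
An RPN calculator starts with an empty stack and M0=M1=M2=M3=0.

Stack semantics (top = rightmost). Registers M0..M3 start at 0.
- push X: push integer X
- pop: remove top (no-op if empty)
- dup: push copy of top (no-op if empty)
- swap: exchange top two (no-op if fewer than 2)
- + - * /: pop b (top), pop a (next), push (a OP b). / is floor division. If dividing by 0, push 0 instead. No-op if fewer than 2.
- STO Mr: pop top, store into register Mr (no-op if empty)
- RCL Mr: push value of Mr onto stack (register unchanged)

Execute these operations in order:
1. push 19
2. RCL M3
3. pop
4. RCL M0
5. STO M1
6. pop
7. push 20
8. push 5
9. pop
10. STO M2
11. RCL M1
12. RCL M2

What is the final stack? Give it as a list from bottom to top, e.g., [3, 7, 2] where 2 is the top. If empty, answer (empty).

After op 1 (push 19): stack=[19] mem=[0,0,0,0]
After op 2 (RCL M3): stack=[19,0] mem=[0,0,0,0]
After op 3 (pop): stack=[19] mem=[0,0,0,0]
After op 4 (RCL M0): stack=[19,0] mem=[0,0,0,0]
After op 5 (STO M1): stack=[19] mem=[0,0,0,0]
After op 6 (pop): stack=[empty] mem=[0,0,0,0]
After op 7 (push 20): stack=[20] mem=[0,0,0,0]
After op 8 (push 5): stack=[20,5] mem=[0,0,0,0]
After op 9 (pop): stack=[20] mem=[0,0,0,0]
After op 10 (STO M2): stack=[empty] mem=[0,0,20,0]
After op 11 (RCL M1): stack=[0] mem=[0,0,20,0]
After op 12 (RCL M2): stack=[0,20] mem=[0,0,20,0]

Answer: [0, 20]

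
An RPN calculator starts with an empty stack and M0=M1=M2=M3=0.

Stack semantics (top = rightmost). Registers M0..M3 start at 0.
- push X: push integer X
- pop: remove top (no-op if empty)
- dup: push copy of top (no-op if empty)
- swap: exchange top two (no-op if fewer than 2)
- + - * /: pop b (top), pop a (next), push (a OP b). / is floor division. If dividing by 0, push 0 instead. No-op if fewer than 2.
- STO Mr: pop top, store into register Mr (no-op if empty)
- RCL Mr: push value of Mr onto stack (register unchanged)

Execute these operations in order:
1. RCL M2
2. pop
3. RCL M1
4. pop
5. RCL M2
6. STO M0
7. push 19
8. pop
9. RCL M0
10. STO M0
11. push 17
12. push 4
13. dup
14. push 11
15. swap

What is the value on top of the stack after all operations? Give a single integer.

After op 1 (RCL M2): stack=[0] mem=[0,0,0,0]
After op 2 (pop): stack=[empty] mem=[0,0,0,0]
After op 3 (RCL M1): stack=[0] mem=[0,0,0,0]
After op 4 (pop): stack=[empty] mem=[0,0,0,0]
After op 5 (RCL M2): stack=[0] mem=[0,0,0,0]
After op 6 (STO M0): stack=[empty] mem=[0,0,0,0]
After op 7 (push 19): stack=[19] mem=[0,0,0,0]
After op 8 (pop): stack=[empty] mem=[0,0,0,0]
After op 9 (RCL M0): stack=[0] mem=[0,0,0,0]
After op 10 (STO M0): stack=[empty] mem=[0,0,0,0]
After op 11 (push 17): stack=[17] mem=[0,0,0,0]
After op 12 (push 4): stack=[17,4] mem=[0,0,0,0]
After op 13 (dup): stack=[17,4,4] mem=[0,0,0,0]
After op 14 (push 11): stack=[17,4,4,11] mem=[0,0,0,0]
After op 15 (swap): stack=[17,4,11,4] mem=[0,0,0,0]

Answer: 4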